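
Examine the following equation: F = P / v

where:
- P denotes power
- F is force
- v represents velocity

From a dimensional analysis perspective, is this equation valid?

Yes

P (power) has dimensions [L^2 M T^-3].
F (force) has dimensions [L M T^-2].
v (velocity) has dimensions [L T^-1].

Left side: [L M T^-2]
Right side: [L M T^-2]

Both sides have the same dimensions, so the equation is dimensionally consistent.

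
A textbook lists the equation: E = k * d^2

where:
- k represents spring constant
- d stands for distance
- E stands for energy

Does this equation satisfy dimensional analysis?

Yes

k (spring constant) has dimensions [M T^-2].
d (distance) has dimensions [L].
E (energy) has dimensions [L^2 M T^-2].

Left side: [L^2 M T^-2]
Right side: [L^2 M T^-2]

Both sides have the same dimensions, so the equation is dimensionally consistent.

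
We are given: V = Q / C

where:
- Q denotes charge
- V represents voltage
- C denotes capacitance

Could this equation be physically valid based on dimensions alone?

Yes

Q (charge) has dimensions [I T].
V (voltage) has dimensions [I^-1 L^2 M T^-3].
C (capacitance) has dimensions [I^2 L^-2 M^-1 T^4].

Left side: [I^-1 L^2 M T^-3]
Right side: [I^-1 L^2 M T^-3]

Both sides have the same dimensions, so the equation is dimensionally consistent.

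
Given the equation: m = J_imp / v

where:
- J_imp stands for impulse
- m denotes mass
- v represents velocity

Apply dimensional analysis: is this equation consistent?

Yes

J_imp (impulse) has dimensions [L M T^-1].
m (mass) has dimensions [M].
v (velocity) has dimensions [L T^-1].

Left side: [M]
Right side: [M]

Both sides have the same dimensions, so the equation is dimensionally consistent.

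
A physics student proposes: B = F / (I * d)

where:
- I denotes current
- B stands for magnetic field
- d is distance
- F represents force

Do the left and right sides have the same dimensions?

Yes

I (current) has dimensions [I].
B (magnetic field) has dimensions [I^-1 M T^-2].
d (distance) has dimensions [L].
F (force) has dimensions [L M T^-2].

Left side: [I^-1 M T^-2]
Right side: [I^-1 M T^-2]

Both sides have the same dimensions, so the equation is dimensionally consistent.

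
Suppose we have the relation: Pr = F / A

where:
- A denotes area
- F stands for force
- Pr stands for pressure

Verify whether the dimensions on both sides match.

Yes

A (area) has dimensions [L^2].
F (force) has dimensions [L M T^-2].
Pr (pressure) has dimensions [L^-1 M T^-2].

Left side: [L^-1 M T^-2]
Right side: [L^-1 M T^-2]

Both sides have the same dimensions, so the equation is dimensionally consistent.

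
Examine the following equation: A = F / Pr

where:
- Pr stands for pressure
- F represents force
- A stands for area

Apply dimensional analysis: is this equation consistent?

Yes

Pr (pressure) has dimensions [L^-1 M T^-2].
F (force) has dimensions [L M T^-2].
A (area) has dimensions [L^2].

Left side: [L^2]
Right side: [L^2]

Both sides have the same dimensions, so the equation is dimensionally consistent.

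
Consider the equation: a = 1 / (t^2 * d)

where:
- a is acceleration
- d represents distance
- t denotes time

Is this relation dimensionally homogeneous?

No

a (acceleration) has dimensions [L T^-2].
d (distance) has dimensions [L].
t (time) has dimensions [T].

Left side: [L T^-2]
Right side: [L^-1 T^-2]

The two sides have different dimensions, so the equation is NOT dimensionally consistent.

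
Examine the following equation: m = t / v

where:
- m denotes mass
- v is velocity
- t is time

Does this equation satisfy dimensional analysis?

No

m (mass) has dimensions [M].
v (velocity) has dimensions [L T^-1].
t (time) has dimensions [T].

Left side: [M]
Right side: [L^-1 T^2]

The two sides have different dimensions, so the equation is NOT dimensionally consistent.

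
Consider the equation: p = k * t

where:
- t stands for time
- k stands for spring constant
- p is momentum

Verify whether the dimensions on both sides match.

No

t (time) has dimensions [T].
k (spring constant) has dimensions [M T^-2].
p (momentum) has dimensions [L M T^-1].

Left side: [L M T^-1]
Right side: [M T^-1]

The two sides have different dimensions, so the equation is NOT dimensionally consistent.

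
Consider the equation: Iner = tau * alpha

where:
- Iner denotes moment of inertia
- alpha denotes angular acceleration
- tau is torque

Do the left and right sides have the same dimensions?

No

Iner (moment of inertia) has dimensions [L^2 M].
alpha (angular acceleration) has dimensions [T^-2].
tau (torque) has dimensions [L^2 M T^-2].

Left side: [L^2 M]
Right side: [L^2 M T^-4]

The two sides have different dimensions, so the equation is NOT dimensionally consistent.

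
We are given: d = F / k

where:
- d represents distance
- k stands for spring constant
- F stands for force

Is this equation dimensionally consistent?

Yes

d (distance) has dimensions [L].
k (spring constant) has dimensions [M T^-2].
F (force) has dimensions [L M T^-2].

Left side: [L]
Right side: [L]

Both sides have the same dimensions, so the equation is dimensionally consistent.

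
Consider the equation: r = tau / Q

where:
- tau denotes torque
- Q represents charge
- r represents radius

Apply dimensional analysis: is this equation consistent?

No

tau (torque) has dimensions [L^2 M T^-2].
Q (charge) has dimensions [I T].
r (radius) has dimensions [L].

Left side: [L]
Right side: [I^-1 L^2 M T^-3]

The two sides have different dimensions, so the equation is NOT dimensionally consistent.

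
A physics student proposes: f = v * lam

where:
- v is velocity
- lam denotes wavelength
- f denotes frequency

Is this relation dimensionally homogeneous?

No

v (velocity) has dimensions [L T^-1].
lam (wavelength) has dimensions [L].
f (frequency) has dimensions [T^-1].

Left side: [T^-1]
Right side: [L^2 T^-1]

The two sides have different dimensions, so the equation is NOT dimensionally consistent.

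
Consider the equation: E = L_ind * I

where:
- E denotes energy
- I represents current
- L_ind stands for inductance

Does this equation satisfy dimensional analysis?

No

E (energy) has dimensions [L^2 M T^-2].
I (current) has dimensions [I].
L_ind (inductance) has dimensions [I^-2 L^2 M T^-2].

Left side: [L^2 M T^-2]
Right side: [I^-1 L^2 M T^-2]

The two sides have different dimensions, so the equation is NOT dimensionally consistent.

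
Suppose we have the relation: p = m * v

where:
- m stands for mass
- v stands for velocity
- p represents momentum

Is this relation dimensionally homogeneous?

Yes

m (mass) has dimensions [M].
v (velocity) has dimensions [L T^-1].
p (momentum) has dimensions [L M T^-1].

Left side: [L M T^-1]
Right side: [L M T^-1]

Both sides have the same dimensions, so the equation is dimensionally consistent.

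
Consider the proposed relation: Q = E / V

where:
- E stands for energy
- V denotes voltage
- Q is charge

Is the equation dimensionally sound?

Yes

E (energy) has dimensions [L^2 M T^-2].
V (voltage) has dimensions [I^-1 L^2 M T^-3].
Q (charge) has dimensions [I T].

Left side: [I T]
Right side: [I T]

Both sides have the same dimensions, so the equation is dimensionally consistent.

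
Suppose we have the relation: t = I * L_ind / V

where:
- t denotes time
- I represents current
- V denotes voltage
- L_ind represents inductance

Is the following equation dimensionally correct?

Yes

t (time) has dimensions [T].
I (current) has dimensions [I].
V (voltage) has dimensions [I^-1 L^2 M T^-3].
L_ind (inductance) has dimensions [I^-2 L^2 M T^-2].

Left side: [T]
Right side: [T]

Both sides have the same dimensions, so the equation is dimensionally consistent.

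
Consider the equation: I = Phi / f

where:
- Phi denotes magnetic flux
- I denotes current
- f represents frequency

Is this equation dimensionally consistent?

No

Phi (magnetic flux) has dimensions [I^-1 L^2 M T^-2].
I (current) has dimensions [I].
f (frequency) has dimensions [T^-1].

Left side: [I]
Right side: [I^-1 L^2 M T^-1]

The two sides have different dimensions, so the equation is NOT dimensionally consistent.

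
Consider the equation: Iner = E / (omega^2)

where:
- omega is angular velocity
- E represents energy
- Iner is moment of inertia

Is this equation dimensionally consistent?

Yes

omega (angular velocity) has dimensions [T^-1].
E (energy) has dimensions [L^2 M T^-2].
Iner (moment of inertia) has dimensions [L^2 M].

Left side: [L^2 M]
Right side: [L^2 M]

Both sides have the same dimensions, so the equation is dimensionally consistent.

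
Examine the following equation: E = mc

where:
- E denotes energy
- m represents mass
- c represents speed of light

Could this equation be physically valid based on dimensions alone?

No

E (energy) has dimensions [L^2 M T^-2].
m (mass) has dimensions [M].
c (speed of light) has dimensions [L T^-1].

Left side: [L^2 M T^-2]
Right side: [L M T^-1]

The two sides have different dimensions, so the equation is NOT dimensionally consistent.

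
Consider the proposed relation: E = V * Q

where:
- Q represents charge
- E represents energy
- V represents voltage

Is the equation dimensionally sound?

Yes

Q (charge) has dimensions [I T].
E (energy) has dimensions [L^2 M T^-2].
V (voltage) has dimensions [I^-1 L^2 M T^-3].

Left side: [L^2 M T^-2]
Right side: [L^2 M T^-2]

Both sides have the same dimensions, so the equation is dimensionally consistent.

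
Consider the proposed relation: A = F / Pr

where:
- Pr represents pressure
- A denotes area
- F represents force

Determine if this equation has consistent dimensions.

Yes

Pr (pressure) has dimensions [L^-1 M T^-2].
A (area) has dimensions [L^2].
F (force) has dimensions [L M T^-2].

Left side: [L^2]
Right side: [L^2]

Both sides have the same dimensions, so the equation is dimensionally consistent.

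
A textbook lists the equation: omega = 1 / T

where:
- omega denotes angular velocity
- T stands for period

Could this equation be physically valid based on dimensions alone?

Yes

omega (angular velocity) has dimensions [T^-1].
T (period) has dimensions [T].

Left side: [T^-1]
Right side: [T^-1]

Both sides have the same dimensions, so the equation is dimensionally consistent.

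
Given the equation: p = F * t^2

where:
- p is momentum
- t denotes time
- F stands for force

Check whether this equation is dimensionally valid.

No

p (momentum) has dimensions [L M T^-1].
t (time) has dimensions [T].
F (force) has dimensions [L M T^-2].

Left side: [L M T^-1]
Right side: [L M]

The two sides have different dimensions, so the equation is NOT dimensionally consistent.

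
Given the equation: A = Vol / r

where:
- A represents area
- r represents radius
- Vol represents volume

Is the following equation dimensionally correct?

Yes

A (area) has dimensions [L^2].
r (radius) has dimensions [L].
Vol (volume) has dimensions [L^3].

Left side: [L^2]
Right side: [L^2]

Both sides have the same dimensions, so the equation is dimensionally consistent.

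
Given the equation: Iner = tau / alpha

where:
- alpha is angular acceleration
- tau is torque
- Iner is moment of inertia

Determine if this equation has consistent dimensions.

Yes

alpha (angular acceleration) has dimensions [T^-2].
tau (torque) has dimensions [L^2 M T^-2].
Iner (moment of inertia) has dimensions [L^2 M].

Left side: [L^2 M]
Right side: [L^2 M]

Both sides have the same dimensions, so the equation is dimensionally consistent.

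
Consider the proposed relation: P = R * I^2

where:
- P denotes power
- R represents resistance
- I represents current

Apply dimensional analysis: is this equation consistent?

Yes

P (power) has dimensions [L^2 M T^-3].
R (resistance) has dimensions [I^-2 L^2 M T^-3].
I (current) has dimensions [I].

Left side: [L^2 M T^-3]
Right side: [L^2 M T^-3]

Both sides have the same dimensions, so the equation is dimensionally consistent.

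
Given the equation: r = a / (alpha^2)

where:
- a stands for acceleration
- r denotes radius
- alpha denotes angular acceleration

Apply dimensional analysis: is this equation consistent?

No

a (acceleration) has dimensions [L T^-2].
r (radius) has dimensions [L].
alpha (angular acceleration) has dimensions [T^-2].

Left side: [L]
Right side: [L T^2]

The two sides have different dimensions, so the equation is NOT dimensionally consistent.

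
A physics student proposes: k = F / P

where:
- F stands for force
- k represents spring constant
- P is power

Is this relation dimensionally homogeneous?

No

F (force) has dimensions [L M T^-2].
k (spring constant) has dimensions [M T^-2].
P (power) has dimensions [L^2 M T^-3].

Left side: [M T^-2]
Right side: [L^-1 T]

The two sides have different dimensions, so the equation is NOT dimensionally consistent.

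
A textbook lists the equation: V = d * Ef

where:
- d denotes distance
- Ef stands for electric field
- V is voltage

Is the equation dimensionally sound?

Yes

d (distance) has dimensions [L].
Ef (electric field) has dimensions [I^-1 L M T^-3].
V (voltage) has dimensions [I^-1 L^2 M T^-3].

Left side: [I^-1 L^2 M T^-3]
Right side: [I^-1 L^2 M T^-3]

Both sides have the same dimensions, so the equation is dimensionally consistent.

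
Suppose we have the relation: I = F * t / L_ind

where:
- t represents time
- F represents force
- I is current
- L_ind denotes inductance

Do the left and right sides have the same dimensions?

No

t (time) has dimensions [T].
F (force) has dimensions [L M T^-2].
I (current) has dimensions [I].
L_ind (inductance) has dimensions [I^-2 L^2 M T^-2].

Left side: [I]
Right side: [I^2 L^-1 T]

The two sides have different dimensions, so the equation is NOT dimensionally consistent.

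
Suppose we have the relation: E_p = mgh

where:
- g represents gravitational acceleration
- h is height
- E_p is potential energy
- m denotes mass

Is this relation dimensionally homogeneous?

Yes

g (gravitational acceleration) has dimensions [L T^-2].
h (height) has dimensions [L].
E_p (potential energy) has dimensions [L^2 M T^-2].
m (mass) has dimensions [M].

Left side: [L^2 M T^-2]
Right side: [L^2 M T^-2]

Both sides have the same dimensions, so the equation is dimensionally consistent.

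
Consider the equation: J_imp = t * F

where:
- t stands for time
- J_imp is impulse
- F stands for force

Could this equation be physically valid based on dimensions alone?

Yes

t (time) has dimensions [T].
J_imp (impulse) has dimensions [L M T^-1].
F (force) has dimensions [L M T^-2].

Left side: [L M T^-1]
Right side: [L M T^-1]

Both sides have the same dimensions, so the equation is dimensionally consistent.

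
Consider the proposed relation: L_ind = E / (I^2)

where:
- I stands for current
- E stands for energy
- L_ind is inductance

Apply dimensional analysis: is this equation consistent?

Yes

I (current) has dimensions [I].
E (energy) has dimensions [L^2 M T^-2].
L_ind (inductance) has dimensions [I^-2 L^2 M T^-2].

Left side: [I^-2 L^2 M T^-2]
Right side: [I^-2 L^2 M T^-2]

Both sides have the same dimensions, so the equation is dimensionally consistent.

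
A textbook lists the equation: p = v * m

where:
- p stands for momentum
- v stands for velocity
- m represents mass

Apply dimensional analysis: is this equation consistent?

Yes

p (momentum) has dimensions [L M T^-1].
v (velocity) has dimensions [L T^-1].
m (mass) has dimensions [M].

Left side: [L M T^-1]
Right side: [L M T^-1]

Both sides have the same dimensions, so the equation is dimensionally consistent.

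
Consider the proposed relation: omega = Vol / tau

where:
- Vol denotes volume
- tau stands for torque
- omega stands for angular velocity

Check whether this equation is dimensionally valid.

No

Vol (volume) has dimensions [L^3].
tau (torque) has dimensions [L^2 M T^-2].
omega (angular velocity) has dimensions [T^-1].

Left side: [T^-1]
Right side: [L M^-1 T^2]

The two sides have different dimensions, so the equation is NOT dimensionally consistent.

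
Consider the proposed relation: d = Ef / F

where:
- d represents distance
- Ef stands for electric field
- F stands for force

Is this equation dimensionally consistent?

No

d (distance) has dimensions [L].
Ef (electric field) has dimensions [I^-1 L M T^-3].
F (force) has dimensions [L M T^-2].

Left side: [L]
Right side: [I^-1 T^-1]

The two sides have different dimensions, so the equation is NOT dimensionally consistent.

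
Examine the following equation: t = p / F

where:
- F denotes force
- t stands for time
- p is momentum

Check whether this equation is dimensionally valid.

Yes

F (force) has dimensions [L M T^-2].
t (time) has dimensions [T].
p (momentum) has dimensions [L M T^-1].

Left side: [T]
Right side: [T]

Both sides have the same dimensions, so the equation is dimensionally consistent.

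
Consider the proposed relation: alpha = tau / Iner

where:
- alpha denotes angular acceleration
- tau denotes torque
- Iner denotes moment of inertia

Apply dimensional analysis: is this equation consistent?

Yes

alpha (angular acceleration) has dimensions [T^-2].
tau (torque) has dimensions [L^2 M T^-2].
Iner (moment of inertia) has dimensions [L^2 M].

Left side: [T^-2]
Right side: [T^-2]

Both sides have the same dimensions, so the equation is dimensionally consistent.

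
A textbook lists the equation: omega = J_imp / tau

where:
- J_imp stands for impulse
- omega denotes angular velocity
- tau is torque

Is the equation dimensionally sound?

No

J_imp (impulse) has dimensions [L M T^-1].
omega (angular velocity) has dimensions [T^-1].
tau (torque) has dimensions [L^2 M T^-2].

Left side: [T^-1]
Right side: [L^-1 T]

The two sides have different dimensions, so the equation is NOT dimensionally consistent.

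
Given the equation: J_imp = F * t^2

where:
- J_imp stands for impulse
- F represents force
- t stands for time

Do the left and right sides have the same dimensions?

No

J_imp (impulse) has dimensions [L M T^-1].
F (force) has dimensions [L M T^-2].
t (time) has dimensions [T].

Left side: [L M T^-1]
Right side: [L M]

The two sides have different dimensions, so the equation is NOT dimensionally consistent.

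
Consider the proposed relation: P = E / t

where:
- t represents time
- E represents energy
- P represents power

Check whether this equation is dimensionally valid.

Yes

t (time) has dimensions [T].
E (energy) has dimensions [L^2 M T^-2].
P (power) has dimensions [L^2 M T^-3].

Left side: [L^2 M T^-3]
Right side: [L^2 M T^-3]

Both sides have the same dimensions, so the equation is dimensionally consistent.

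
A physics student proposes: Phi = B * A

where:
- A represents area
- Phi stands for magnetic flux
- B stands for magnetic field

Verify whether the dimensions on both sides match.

Yes

A (area) has dimensions [L^2].
Phi (magnetic flux) has dimensions [I^-1 L^2 M T^-2].
B (magnetic field) has dimensions [I^-1 M T^-2].

Left side: [I^-1 L^2 M T^-2]
Right side: [I^-1 L^2 M T^-2]

Both sides have the same dimensions, so the equation is dimensionally consistent.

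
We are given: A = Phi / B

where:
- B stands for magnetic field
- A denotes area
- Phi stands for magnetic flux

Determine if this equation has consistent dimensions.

Yes

B (magnetic field) has dimensions [I^-1 M T^-2].
A (area) has dimensions [L^2].
Phi (magnetic flux) has dimensions [I^-1 L^2 M T^-2].

Left side: [L^2]
Right side: [L^2]

Both sides have the same dimensions, so the equation is dimensionally consistent.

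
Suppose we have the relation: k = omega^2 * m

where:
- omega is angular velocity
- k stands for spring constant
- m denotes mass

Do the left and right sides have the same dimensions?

Yes

omega (angular velocity) has dimensions [T^-1].
k (spring constant) has dimensions [M T^-2].
m (mass) has dimensions [M].

Left side: [M T^-2]
Right side: [M T^-2]

Both sides have the same dimensions, so the equation is dimensionally consistent.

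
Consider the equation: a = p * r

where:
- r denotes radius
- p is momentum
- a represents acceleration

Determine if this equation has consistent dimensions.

No

r (radius) has dimensions [L].
p (momentum) has dimensions [L M T^-1].
a (acceleration) has dimensions [L T^-2].

Left side: [L T^-2]
Right side: [L^2 M T^-1]

The two sides have different dimensions, so the equation is NOT dimensionally consistent.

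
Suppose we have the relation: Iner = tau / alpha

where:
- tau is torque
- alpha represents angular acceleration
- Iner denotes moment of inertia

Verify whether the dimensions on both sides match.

Yes

tau (torque) has dimensions [L^2 M T^-2].
alpha (angular acceleration) has dimensions [T^-2].
Iner (moment of inertia) has dimensions [L^2 M].

Left side: [L^2 M]
Right side: [L^2 M]

Both sides have the same dimensions, so the equation is dimensionally consistent.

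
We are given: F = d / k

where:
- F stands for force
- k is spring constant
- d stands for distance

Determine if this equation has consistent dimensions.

No

F (force) has dimensions [L M T^-2].
k (spring constant) has dimensions [M T^-2].
d (distance) has dimensions [L].

Left side: [L M T^-2]
Right side: [L M^-1 T^2]

The two sides have different dimensions, so the equation is NOT dimensionally consistent.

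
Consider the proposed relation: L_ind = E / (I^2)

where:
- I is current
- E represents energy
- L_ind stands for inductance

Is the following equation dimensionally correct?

Yes

I (current) has dimensions [I].
E (energy) has dimensions [L^2 M T^-2].
L_ind (inductance) has dimensions [I^-2 L^2 M T^-2].

Left side: [I^-2 L^2 M T^-2]
Right side: [I^-2 L^2 M T^-2]

Both sides have the same dimensions, so the equation is dimensionally consistent.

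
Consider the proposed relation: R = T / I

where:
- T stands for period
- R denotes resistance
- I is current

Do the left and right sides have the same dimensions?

No

T (period) has dimensions [T].
R (resistance) has dimensions [I^-2 L^2 M T^-3].
I (current) has dimensions [I].

Left side: [I^-2 L^2 M T^-3]
Right side: [I^-1 T]

The two sides have different dimensions, so the equation is NOT dimensionally consistent.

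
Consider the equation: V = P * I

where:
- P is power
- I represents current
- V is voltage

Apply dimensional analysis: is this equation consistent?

No

P (power) has dimensions [L^2 M T^-3].
I (current) has dimensions [I].
V (voltage) has dimensions [I^-1 L^2 M T^-3].

Left side: [I^-1 L^2 M T^-3]
Right side: [I L^2 M T^-3]

The two sides have different dimensions, so the equation is NOT dimensionally consistent.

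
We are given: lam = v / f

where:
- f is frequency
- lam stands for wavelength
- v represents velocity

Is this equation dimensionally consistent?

Yes

f (frequency) has dimensions [T^-1].
lam (wavelength) has dimensions [L].
v (velocity) has dimensions [L T^-1].

Left side: [L]
Right side: [L]

Both sides have the same dimensions, so the equation is dimensionally consistent.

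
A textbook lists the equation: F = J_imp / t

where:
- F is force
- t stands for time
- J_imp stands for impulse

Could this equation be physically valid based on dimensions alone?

Yes

F (force) has dimensions [L M T^-2].
t (time) has dimensions [T].
J_imp (impulse) has dimensions [L M T^-1].

Left side: [L M T^-2]
Right side: [L M T^-2]

Both sides have the same dimensions, so the equation is dimensionally consistent.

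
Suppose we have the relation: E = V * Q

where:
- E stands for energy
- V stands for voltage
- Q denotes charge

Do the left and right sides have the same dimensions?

Yes

E (energy) has dimensions [L^2 M T^-2].
V (voltage) has dimensions [I^-1 L^2 M T^-3].
Q (charge) has dimensions [I T].

Left side: [L^2 M T^-2]
Right side: [L^2 M T^-2]

Both sides have the same dimensions, so the equation is dimensionally consistent.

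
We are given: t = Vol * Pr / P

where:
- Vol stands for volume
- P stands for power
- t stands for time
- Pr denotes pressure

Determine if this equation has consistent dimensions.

Yes

Vol (volume) has dimensions [L^3].
P (power) has dimensions [L^2 M T^-3].
t (time) has dimensions [T].
Pr (pressure) has dimensions [L^-1 M T^-2].

Left side: [T]
Right side: [T]

Both sides have the same dimensions, so the equation is dimensionally consistent.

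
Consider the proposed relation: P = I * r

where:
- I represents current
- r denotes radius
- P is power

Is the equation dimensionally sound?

No

I (current) has dimensions [I].
r (radius) has dimensions [L].
P (power) has dimensions [L^2 M T^-3].

Left side: [L^2 M T^-3]
Right side: [I L]

The two sides have different dimensions, so the equation is NOT dimensionally consistent.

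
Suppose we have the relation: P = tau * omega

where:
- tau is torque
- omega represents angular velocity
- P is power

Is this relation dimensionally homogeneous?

Yes

tau (torque) has dimensions [L^2 M T^-2].
omega (angular velocity) has dimensions [T^-1].
P (power) has dimensions [L^2 M T^-3].

Left side: [L^2 M T^-3]
Right side: [L^2 M T^-3]

Both sides have the same dimensions, so the equation is dimensionally consistent.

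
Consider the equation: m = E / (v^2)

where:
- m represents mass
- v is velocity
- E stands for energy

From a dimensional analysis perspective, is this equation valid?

Yes

m (mass) has dimensions [M].
v (velocity) has dimensions [L T^-1].
E (energy) has dimensions [L^2 M T^-2].

Left side: [M]
Right side: [M]

Both sides have the same dimensions, so the equation is dimensionally consistent.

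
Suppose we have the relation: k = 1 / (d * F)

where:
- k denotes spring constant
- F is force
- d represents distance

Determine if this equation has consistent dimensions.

No

k (spring constant) has dimensions [M T^-2].
F (force) has dimensions [L M T^-2].
d (distance) has dimensions [L].

Left side: [M T^-2]
Right side: [L^-2 M^-1 T^2]

The two sides have different dimensions, so the equation is NOT dimensionally consistent.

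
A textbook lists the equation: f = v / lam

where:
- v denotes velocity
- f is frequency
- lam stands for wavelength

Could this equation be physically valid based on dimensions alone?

Yes

v (velocity) has dimensions [L T^-1].
f (frequency) has dimensions [T^-1].
lam (wavelength) has dimensions [L].

Left side: [T^-1]
Right side: [T^-1]

Both sides have the same dimensions, so the equation is dimensionally consistent.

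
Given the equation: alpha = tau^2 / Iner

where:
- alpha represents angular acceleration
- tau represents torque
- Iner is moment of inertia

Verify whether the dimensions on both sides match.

No

alpha (angular acceleration) has dimensions [T^-2].
tau (torque) has dimensions [L^2 M T^-2].
Iner (moment of inertia) has dimensions [L^2 M].

Left side: [T^-2]
Right side: [L^2 M T^-4]

The two sides have different dimensions, so the equation is NOT dimensionally consistent.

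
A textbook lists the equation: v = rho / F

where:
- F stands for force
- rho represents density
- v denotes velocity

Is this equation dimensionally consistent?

No

F (force) has dimensions [L M T^-2].
rho (density) has dimensions [L^-3 M].
v (velocity) has dimensions [L T^-1].

Left side: [L T^-1]
Right side: [L^-4 T^2]

The two sides have different dimensions, so the equation is NOT dimensionally consistent.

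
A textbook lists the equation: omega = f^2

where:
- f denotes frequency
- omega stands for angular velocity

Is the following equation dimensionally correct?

No

f (frequency) has dimensions [T^-1].
omega (angular velocity) has dimensions [T^-1].

Left side: [T^-1]
Right side: [T^-2]

The two sides have different dimensions, so the equation is NOT dimensionally consistent.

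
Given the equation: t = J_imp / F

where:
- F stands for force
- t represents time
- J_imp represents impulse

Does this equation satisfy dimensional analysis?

Yes

F (force) has dimensions [L M T^-2].
t (time) has dimensions [T].
J_imp (impulse) has dimensions [L M T^-1].

Left side: [T]
Right side: [T]

Both sides have the same dimensions, so the equation is dimensionally consistent.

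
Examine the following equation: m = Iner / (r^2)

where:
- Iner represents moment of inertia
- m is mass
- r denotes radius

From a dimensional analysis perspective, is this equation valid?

Yes

Iner (moment of inertia) has dimensions [L^2 M].
m (mass) has dimensions [M].
r (radius) has dimensions [L].

Left side: [M]
Right side: [M]

Both sides have the same dimensions, so the equation is dimensionally consistent.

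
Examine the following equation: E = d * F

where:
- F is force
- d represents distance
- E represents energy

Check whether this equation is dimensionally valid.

Yes

F (force) has dimensions [L M T^-2].
d (distance) has dimensions [L].
E (energy) has dimensions [L^2 M T^-2].

Left side: [L^2 M T^-2]
Right side: [L^2 M T^-2]

Both sides have the same dimensions, so the equation is dimensionally consistent.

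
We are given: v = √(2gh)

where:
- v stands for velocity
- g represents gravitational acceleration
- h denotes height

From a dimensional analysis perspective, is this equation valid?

Yes

v (velocity) has dimensions [L T^-1].
g (gravitational acceleration) has dimensions [L T^-2].
h (height) has dimensions [L].

Left side: [L T^-1]
Right side: [L T^-1]

Both sides have the same dimensions, so the equation is dimensionally consistent.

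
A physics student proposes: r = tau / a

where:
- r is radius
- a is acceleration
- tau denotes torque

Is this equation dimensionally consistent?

No

r (radius) has dimensions [L].
a (acceleration) has dimensions [L T^-2].
tau (torque) has dimensions [L^2 M T^-2].

Left side: [L]
Right side: [L M]

The two sides have different dimensions, so the equation is NOT dimensionally consistent.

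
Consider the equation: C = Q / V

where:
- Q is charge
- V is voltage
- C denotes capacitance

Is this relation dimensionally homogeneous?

Yes

Q (charge) has dimensions [I T].
V (voltage) has dimensions [I^-1 L^2 M T^-3].
C (capacitance) has dimensions [I^2 L^-2 M^-1 T^4].

Left side: [I^2 L^-2 M^-1 T^4]
Right side: [I^2 L^-2 M^-1 T^4]

Both sides have the same dimensions, so the equation is dimensionally consistent.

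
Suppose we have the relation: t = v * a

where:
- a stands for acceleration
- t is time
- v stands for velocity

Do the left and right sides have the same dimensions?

No

a (acceleration) has dimensions [L T^-2].
t (time) has dimensions [T].
v (velocity) has dimensions [L T^-1].

Left side: [T]
Right side: [L^2 T^-3]

The two sides have different dimensions, so the equation is NOT dimensionally consistent.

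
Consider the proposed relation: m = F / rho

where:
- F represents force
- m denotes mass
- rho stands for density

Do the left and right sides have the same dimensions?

No

F (force) has dimensions [L M T^-2].
m (mass) has dimensions [M].
rho (density) has dimensions [L^-3 M].

Left side: [M]
Right side: [L^4 T^-2]

The two sides have different dimensions, so the equation is NOT dimensionally consistent.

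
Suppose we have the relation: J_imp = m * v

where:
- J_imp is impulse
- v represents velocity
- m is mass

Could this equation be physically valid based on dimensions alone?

Yes

J_imp (impulse) has dimensions [L M T^-1].
v (velocity) has dimensions [L T^-1].
m (mass) has dimensions [M].

Left side: [L M T^-1]
Right side: [L M T^-1]

Both sides have the same dimensions, so the equation is dimensionally consistent.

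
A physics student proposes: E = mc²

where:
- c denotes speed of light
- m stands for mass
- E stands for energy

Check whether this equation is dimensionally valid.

Yes

c (speed of light) has dimensions [L T^-1].
m (mass) has dimensions [M].
E (energy) has dimensions [L^2 M T^-2].

Left side: [L^2 M T^-2]
Right side: [L^2 M T^-2]

Both sides have the same dimensions, so the equation is dimensionally consistent.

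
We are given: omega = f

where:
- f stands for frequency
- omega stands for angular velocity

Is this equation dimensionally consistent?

Yes

f (frequency) has dimensions [T^-1].
omega (angular velocity) has dimensions [T^-1].

Left side: [T^-1]
Right side: [T^-1]

Both sides have the same dimensions, so the equation is dimensionally consistent.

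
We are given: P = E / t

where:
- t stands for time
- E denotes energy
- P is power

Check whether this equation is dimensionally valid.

Yes

t (time) has dimensions [T].
E (energy) has dimensions [L^2 M T^-2].
P (power) has dimensions [L^2 M T^-3].

Left side: [L^2 M T^-3]
Right side: [L^2 M T^-3]

Both sides have the same dimensions, so the equation is dimensionally consistent.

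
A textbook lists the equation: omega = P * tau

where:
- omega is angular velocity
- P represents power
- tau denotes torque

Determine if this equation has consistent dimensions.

No

omega (angular velocity) has dimensions [T^-1].
P (power) has dimensions [L^2 M T^-3].
tau (torque) has dimensions [L^2 M T^-2].

Left side: [T^-1]
Right side: [L^4 M^2 T^-5]

The two sides have different dimensions, so the equation is NOT dimensionally consistent.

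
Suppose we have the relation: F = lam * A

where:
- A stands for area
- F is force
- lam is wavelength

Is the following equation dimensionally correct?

No

A (area) has dimensions [L^2].
F (force) has dimensions [L M T^-2].
lam (wavelength) has dimensions [L].

Left side: [L M T^-2]
Right side: [L^3]

The two sides have different dimensions, so the equation is NOT dimensionally consistent.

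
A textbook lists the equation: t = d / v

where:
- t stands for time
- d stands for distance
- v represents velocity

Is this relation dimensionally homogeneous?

Yes

t (time) has dimensions [T].
d (distance) has dimensions [L].
v (velocity) has dimensions [L T^-1].

Left side: [T]
Right side: [T]

Both sides have the same dimensions, so the equation is dimensionally consistent.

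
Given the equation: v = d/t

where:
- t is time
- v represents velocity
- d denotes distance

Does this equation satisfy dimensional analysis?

Yes

t (time) has dimensions [T].
v (velocity) has dimensions [L T^-1].
d (distance) has dimensions [L].

Left side: [L T^-1]
Right side: [L T^-1]

Both sides have the same dimensions, so the equation is dimensionally consistent.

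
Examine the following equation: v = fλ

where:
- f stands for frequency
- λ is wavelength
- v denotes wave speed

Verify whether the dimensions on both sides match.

Yes

f (frequency) has dimensions [T^-1].
λ (wavelength) has dimensions [L].
v (wave speed) has dimensions [L T^-1].

Left side: [L T^-1]
Right side: [L T^-1]

Both sides have the same dimensions, so the equation is dimensionally consistent.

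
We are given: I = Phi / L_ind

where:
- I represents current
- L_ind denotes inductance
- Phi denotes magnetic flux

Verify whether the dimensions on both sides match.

Yes

I (current) has dimensions [I].
L_ind (inductance) has dimensions [I^-2 L^2 M T^-2].
Phi (magnetic flux) has dimensions [I^-1 L^2 M T^-2].

Left side: [I]
Right side: [I]

Both sides have the same dimensions, so the equation is dimensionally consistent.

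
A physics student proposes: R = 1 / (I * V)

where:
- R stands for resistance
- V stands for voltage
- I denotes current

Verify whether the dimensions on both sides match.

No

R (resistance) has dimensions [I^-2 L^2 M T^-3].
V (voltage) has dimensions [I^-1 L^2 M T^-3].
I (current) has dimensions [I].

Left side: [I^-2 L^2 M T^-3]
Right side: [L^-2 M^-1 T^3]

The two sides have different dimensions, so the equation is NOT dimensionally consistent.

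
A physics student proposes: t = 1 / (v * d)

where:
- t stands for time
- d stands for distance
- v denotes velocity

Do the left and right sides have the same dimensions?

No

t (time) has dimensions [T].
d (distance) has dimensions [L].
v (velocity) has dimensions [L T^-1].

Left side: [T]
Right side: [L^-2 T]

The two sides have different dimensions, so the equation is NOT dimensionally consistent.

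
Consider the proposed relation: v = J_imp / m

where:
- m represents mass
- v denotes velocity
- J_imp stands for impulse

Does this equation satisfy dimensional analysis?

Yes

m (mass) has dimensions [M].
v (velocity) has dimensions [L T^-1].
J_imp (impulse) has dimensions [L M T^-1].

Left side: [L T^-1]
Right side: [L T^-1]

Both sides have the same dimensions, so the equation is dimensionally consistent.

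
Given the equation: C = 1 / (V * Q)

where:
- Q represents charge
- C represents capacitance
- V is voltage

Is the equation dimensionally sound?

No

Q (charge) has dimensions [I T].
C (capacitance) has dimensions [I^2 L^-2 M^-1 T^4].
V (voltage) has dimensions [I^-1 L^2 M T^-3].

Left side: [I^2 L^-2 M^-1 T^4]
Right side: [L^-2 M^-1 T^2]

The two sides have different dimensions, so the equation is NOT dimensionally consistent.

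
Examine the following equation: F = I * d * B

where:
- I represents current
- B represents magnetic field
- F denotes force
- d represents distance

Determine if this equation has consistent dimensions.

Yes

I (current) has dimensions [I].
B (magnetic field) has dimensions [I^-1 M T^-2].
F (force) has dimensions [L M T^-2].
d (distance) has dimensions [L].

Left side: [L M T^-2]
Right side: [L M T^-2]

Both sides have the same dimensions, so the equation is dimensionally consistent.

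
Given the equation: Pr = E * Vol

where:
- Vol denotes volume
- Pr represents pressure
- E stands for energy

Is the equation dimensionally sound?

No

Vol (volume) has dimensions [L^3].
Pr (pressure) has dimensions [L^-1 M T^-2].
E (energy) has dimensions [L^2 M T^-2].

Left side: [L^-1 M T^-2]
Right side: [L^5 M T^-2]

The two sides have different dimensions, so the equation is NOT dimensionally consistent.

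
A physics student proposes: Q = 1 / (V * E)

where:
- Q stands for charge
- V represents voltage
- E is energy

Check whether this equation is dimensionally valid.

No

Q (charge) has dimensions [I T].
V (voltage) has dimensions [I^-1 L^2 M T^-3].
E (energy) has dimensions [L^2 M T^-2].

Left side: [I T]
Right side: [I L^-4 M^-2 T^5]

The two sides have different dimensions, so the equation is NOT dimensionally consistent.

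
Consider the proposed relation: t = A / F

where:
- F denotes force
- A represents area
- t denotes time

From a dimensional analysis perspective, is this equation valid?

No

F (force) has dimensions [L M T^-2].
A (area) has dimensions [L^2].
t (time) has dimensions [T].

Left side: [T]
Right side: [L M^-1 T^2]

The two sides have different dimensions, so the equation is NOT dimensionally consistent.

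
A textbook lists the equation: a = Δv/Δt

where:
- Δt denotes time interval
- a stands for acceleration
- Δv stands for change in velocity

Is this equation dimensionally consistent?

Yes

Δt (time interval) has dimensions [T].
a (acceleration) has dimensions [L T^-2].
Δv (change in velocity) has dimensions [L T^-1].

Left side: [L T^-2]
Right side: [L T^-2]

Both sides have the same dimensions, so the equation is dimensionally consistent.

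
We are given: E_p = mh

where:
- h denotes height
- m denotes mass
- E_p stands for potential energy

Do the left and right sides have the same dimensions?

No

h (height) has dimensions [L].
m (mass) has dimensions [M].
E_p (potential energy) has dimensions [L^2 M T^-2].

Left side: [L^2 M T^-2]
Right side: [L M]

The two sides have different dimensions, so the equation is NOT dimensionally consistent.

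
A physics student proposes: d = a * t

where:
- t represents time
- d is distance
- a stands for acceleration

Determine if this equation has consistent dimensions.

No

t (time) has dimensions [T].
d (distance) has dimensions [L].
a (acceleration) has dimensions [L T^-2].

Left side: [L]
Right side: [L T^-1]

The two sides have different dimensions, so the equation is NOT dimensionally consistent.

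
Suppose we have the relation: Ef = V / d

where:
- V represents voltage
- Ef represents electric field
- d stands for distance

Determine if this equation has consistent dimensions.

Yes

V (voltage) has dimensions [I^-1 L^2 M T^-3].
Ef (electric field) has dimensions [I^-1 L M T^-3].
d (distance) has dimensions [L].

Left side: [I^-1 L M T^-3]
Right side: [I^-1 L M T^-3]

Both sides have the same dimensions, so the equation is dimensionally consistent.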